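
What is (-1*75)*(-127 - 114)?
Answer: 18075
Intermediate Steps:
(-1*75)*(-127 - 114) = -75*(-241) = 18075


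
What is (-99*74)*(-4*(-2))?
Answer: -58608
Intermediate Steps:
(-99*74)*(-4*(-2)) = -7326*8 = -58608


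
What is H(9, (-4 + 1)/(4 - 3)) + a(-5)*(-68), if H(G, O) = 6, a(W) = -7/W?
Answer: -446/5 ≈ -89.200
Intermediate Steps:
H(9, (-4 + 1)/(4 - 3)) + a(-5)*(-68) = 6 - 7/(-5)*(-68) = 6 - 7*(-1/5)*(-68) = 6 + (7/5)*(-68) = 6 - 476/5 = -446/5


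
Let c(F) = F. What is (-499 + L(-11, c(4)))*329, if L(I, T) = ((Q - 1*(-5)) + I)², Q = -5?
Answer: -124362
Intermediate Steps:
L(I, T) = I² (L(I, T) = ((-5 - 1*(-5)) + I)² = ((-5 + 5) + I)² = (0 + I)² = I²)
(-499 + L(-11, c(4)))*329 = (-499 + (-11)²)*329 = (-499 + 121)*329 = -378*329 = -124362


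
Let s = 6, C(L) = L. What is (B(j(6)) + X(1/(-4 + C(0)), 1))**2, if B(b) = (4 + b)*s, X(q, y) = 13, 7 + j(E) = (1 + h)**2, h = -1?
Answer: 25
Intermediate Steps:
j(E) = -7 (j(E) = -7 + (1 - 1)**2 = -7 + 0**2 = -7 + 0 = -7)
B(b) = 24 + 6*b (B(b) = (4 + b)*6 = 24 + 6*b)
(B(j(6)) + X(1/(-4 + C(0)), 1))**2 = ((24 + 6*(-7)) + 13)**2 = ((24 - 42) + 13)**2 = (-18 + 13)**2 = (-5)**2 = 25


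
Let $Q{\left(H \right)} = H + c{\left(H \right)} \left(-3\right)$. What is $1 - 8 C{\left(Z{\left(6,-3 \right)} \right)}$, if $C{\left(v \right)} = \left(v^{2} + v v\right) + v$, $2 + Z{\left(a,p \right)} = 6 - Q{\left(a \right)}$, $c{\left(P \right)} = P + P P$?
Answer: $-247007$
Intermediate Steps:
$c{\left(P \right)} = P + P^{2}$
$Q{\left(H \right)} = H - 3 H \left(1 + H\right)$ ($Q{\left(H \right)} = H + H \left(1 + H\right) \left(-3\right) = H - 3 H \left(1 + H\right)$)
$Z{\left(a,p \right)} = 4 - a \left(-2 - 3 a\right)$ ($Z{\left(a,p \right)} = -2 - \left(-6 + a \left(-2 - 3 a\right)\right) = 4 - a \left(-2 - 3 a\right)$)
$C{\left(v \right)} = v + 2 v^{2}$ ($C{\left(v \right)} = \left(v^{2} + v^{2}\right) + v = 2 v^{2} + v = v + 2 v^{2}$)
$1 - 8 C{\left(Z{\left(6,-3 \right)} \right)} = 1 - 8 \left(4 - 6 + 3 \cdot 6 \left(1 + 6\right)\right) \left(1 + 2 \left(4 - 6 + 3 \cdot 6 \left(1 + 6\right)\right)\right) = 1 - 8 \left(4 - 6 + 3 \cdot 6 \cdot 7\right) \left(1 + 2 \left(4 - 6 + 3 \cdot 6 \cdot 7\right)\right) = 1 - 8 \left(4 - 6 + 126\right) \left(1 + 2 \left(4 - 6 + 126\right)\right) = 1 - 8 \cdot 124 \left(1 + 2 \cdot 124\right) = 1 - 8 \cdot 124 \left(1 + 248\right) = 1 - 8 \cdot 124 \cdot 249 = 1 - 247008 = -247007$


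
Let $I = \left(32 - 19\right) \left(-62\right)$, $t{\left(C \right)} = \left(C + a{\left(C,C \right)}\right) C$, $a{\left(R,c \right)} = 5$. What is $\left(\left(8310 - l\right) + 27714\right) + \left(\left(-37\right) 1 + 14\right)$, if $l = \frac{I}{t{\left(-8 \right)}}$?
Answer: $\frac{432415}{12} \approx 36035.0$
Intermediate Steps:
$t{\left(C \right)} = C \left(5 + C\right)$ ($t{\left(C \right)} = \left(C + 5\right) C = \left(5 + C\right) C = C \left(5 + C\right)$)
$I = -806$ ($I = 13 \left(-62\right) = -806$)
$l = - \frac{403}{12}$ ($l = - \frac{806}{\left(-8\right) \left(5 - 8\right)} = - \frac{806}{\left(-8\right) \left(-3\right)} = - \frac{806}{24} = \left(-806\right) \frac{1}{24} = - \frac{403}{12} \approx -33.583$)
$\left(\left(8310 - l\right) + 27714\right) + \left(\left(-37\right) 1 + 14\right) = \left(\left(8310 - - \frac{403}{12}\right) + 27714\right) + \left(\left(-37\right) 1 + 14\right) = \left(\left(8310 + \frac{403}{12}\right) + 27714\right) + \left(-37 + 14\right) = \left(\frac{100123}{12} + 27714\right) - 23 = \frac{432691}{12} - 23 = \frac{432415}{12}$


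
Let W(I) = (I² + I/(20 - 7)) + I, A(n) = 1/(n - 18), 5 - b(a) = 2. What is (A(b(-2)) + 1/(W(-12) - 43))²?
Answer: 1444/471969 ≈ 0.0030595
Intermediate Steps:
b(a) = 3 (b(a) = 5 - 1*2 = 5 - 2 = 3)
A(n) = 1/(-18 + n)
W(I) = I² + 14*I/13 (W(I) = (I² + I/13) + I = I² + 14*I/13)
(A(b(-2)) + 1/(W(-12) - 43))² = (1/(-18 + 3) + 1/((1/13)*(-12)*(14 + 13*(-12)) - 43))² = (1/(-15) + 1/((1/13)*(-12)*(14 - 156) - 43))² = (-1/15 + 1/((1/13)*(-12)*(-142) - 43))² = (-1/15 + 1/(1704/13 - 43))² = (-1/15 + 1/(1145/13))² = (-1/15 + 13/1145)² = (-38/687)² = 1444/471969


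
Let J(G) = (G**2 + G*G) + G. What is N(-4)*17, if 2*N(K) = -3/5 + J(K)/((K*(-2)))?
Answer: 493/20 ≈ 24.650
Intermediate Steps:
J(G) = G + 2*G**2 (J(G) = (G**2 + G**2) + G = 2*G**2 + G = G + 2*G**2)
N(K) = -11/20 - K/2 (N(K) = (-3/5 + (K*(1 + 2*K))/((K*(-2))))/2 = (-3*1/5 + (K*(1 + 2*K))/((-2*K)))/2 = (-3/5 + (K*(1 + 2*K))*(-1/(2*K)))/2 = (-3/5 + (-1/2 - K))/2 = (-11/10 - K)/2 = -11/20 - K/2)
N(-4)*17 = (-11/20 - 1/2*(-4))*17 = (-11/20 + 2)*17 = (29/20)*17 = 493/20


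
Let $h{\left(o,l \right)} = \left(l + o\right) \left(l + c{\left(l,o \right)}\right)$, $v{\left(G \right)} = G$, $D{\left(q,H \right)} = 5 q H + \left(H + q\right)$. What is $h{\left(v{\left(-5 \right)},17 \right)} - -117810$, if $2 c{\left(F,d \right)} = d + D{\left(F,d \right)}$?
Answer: $115506$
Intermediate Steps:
$D{\left(q,H \right)} = H + q + 5 H q$ ($D{\left(q,H \right)} = 5 H q + \left(H + q\right) = H + q + 5 H q$)
$c{\left(F,d \right)} = d + \frac{F}{2} + \frac{5 F d}{2}$ ($c{\left(F,d \right)} = \frac{d + \left(d + F + 5 d F\right)}{2} = \frac{d + \left(d + F + 5 F d\right)}{2} = \frac{d + \left(F + d + 5 F d\right)}{2} = \frac{F + 2 d + 5 F d}{2} = d + \frac{F}{2} + \frac{5 F d}{2}$)
$h{\left(o,l \right)} = \left(l + o\right) \left(o + \frac{3 l}{2} + \frac{5 l o}{2}\right)$ ($h{\left(o,l \right)} = \left(l + o\right) \left(l + \left(o + \frac{l}{2} + \frac{5 l o}{2}\right)\right) = \left(l + o\right) \left(o + \frac{3 l}{2} + \frac{5 l o}{2}\right)$)
$h{\left(v{\left(-5 \right)},17 \right)} - -117810 = \left(\left(-5\right)^{2} + \frac{3 \cdot 17^{2}}{2} + \frac{5}{2} \cdot 17 \left(-5\right) + \frac{5}{2} \cdot 17 \left(-5\right)^{2} + \frac{5}{2} \left(-5\right) 17^{2}\right) - -117810 = \left(25 + \frac{3}{2} \cdot 289 - \frac{425}{2} + \frac{5}{2} \cdot 17 \cdot 25 + \frac{5}{2} \left(-5\right) 289\right) + 117810 = \left(25 + \frac{867}{2} - \frac{425}{2} + \frac{2125}{2} - \frac{7225}{2}\right) + 117810 = -2304 + 117810 = 115506$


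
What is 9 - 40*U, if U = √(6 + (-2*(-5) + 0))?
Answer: -151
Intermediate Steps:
U = 4 (U = √(6 + (10 + 0)) = √(6 + 10) = √16 = 4)
9 - 40*U = 9 - 40*4 = 9 - 160 = -151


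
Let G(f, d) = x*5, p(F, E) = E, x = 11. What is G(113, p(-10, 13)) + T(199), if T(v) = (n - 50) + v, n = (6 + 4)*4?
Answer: 244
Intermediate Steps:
n = 40 (n = 10*4 = 40)
T(v) = -10 + v (T(v) = (40 - 50) + v = -10 + v)
G(f, d) = 55 (G(f, d) = 11*5 = 55)
G(113, p(-10, 13)) + T(199) = 55 + (-10 + 199) = 55 + 189 = 244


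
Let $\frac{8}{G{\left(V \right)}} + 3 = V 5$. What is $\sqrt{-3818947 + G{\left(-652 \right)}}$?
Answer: $\frac{i \sqrt{40660974137147}}{3263} \approx 1954.2 i$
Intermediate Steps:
$G{\left(V \right)} = \frac{8}{-3 + 5 V}$ ($G{\left(V \right)} = \frac{8}{-3 + V 5} = \frac{8}{-3 + 5 V}$)
$\sqrt{-3818947 + G{\left(-652 \right)}} = \sqrt{-3818947 + \frac{8}{-3 + 5 \left(-652\right)}} = \sqrt{-3818947 + \frac{8}{-3 - 3260}} = \sqrt{-3818947 + \frac{8}{-3263}} = \sqrt{-3818947 + 8 \left(- \frac{1}{3263}\right)} = \sqrt{-3818947 - \frac{8}{3263}} = \sqrt{- \frac{12461224069}{3263}} = \frac{i \sqrt{40660974137147}}{3263}$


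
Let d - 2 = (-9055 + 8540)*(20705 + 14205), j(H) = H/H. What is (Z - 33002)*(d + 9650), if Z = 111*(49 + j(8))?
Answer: 493284933096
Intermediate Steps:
j(H) = 1
d = -17978648 (d = 2 + (-9055 + 8540)*(20705 + 14205) = 2 - 515*34910 = 2 - 17978650 = -17978648)
Z = 5550 (Z = 111*(49 + 1) = 111*50 = 5550)
(Z - 33002)*(d + 9650) = (5550 - 33002)*(-17978648 + 9650) = -27452*(-17968998) = 493284933096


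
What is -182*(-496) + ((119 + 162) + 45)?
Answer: 90598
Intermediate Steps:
-182*(-496) + ((119 + 162) + 45) = 90272 + (281 + 45) = 90272 + 326 = 90598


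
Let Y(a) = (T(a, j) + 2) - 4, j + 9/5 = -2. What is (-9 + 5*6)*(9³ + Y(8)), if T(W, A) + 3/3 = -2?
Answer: 15204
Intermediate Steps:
j = -19/5 (j = -9/5 - 2 = -19/5 ≈ -3.8000)
T(W, A) = -3 (T(W, A) = -1 - 2 = -3)
Y(a) = -5 (Y(a) = (-3 + 2) - 4 = -1 - 4 = -5)
(-9 + 5*6)*(9³ + Y(8)) = (-9 + 5*6)*(9³ - 5) = (-9 + 30)*(729 - 5) = 21*724 = 15204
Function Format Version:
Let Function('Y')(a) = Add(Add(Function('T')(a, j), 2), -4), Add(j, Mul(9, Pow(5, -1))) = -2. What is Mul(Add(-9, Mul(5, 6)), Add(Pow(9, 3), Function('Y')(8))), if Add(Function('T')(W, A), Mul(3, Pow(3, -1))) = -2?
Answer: 15204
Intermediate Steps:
j = Rational(-19, 5) (j = Add(Rational(-9, 5), -2) = Rational(-19, 5) ≈ -3.8000)
Function('T')(W, A) = -3 (Function('T')(W, A) = Add(-1, -2) = -3)
Function('Y')(a) = -5 (Function('Y')(a) = Add(Add(-3, 2), -4) = Add(-1, -4) = -5)
Mul(Add(-9, Mul(5, 6)), Add(Pow(9, 3), Function('Y')(8))) = Mul(Add(-9, Mul(5, 6)), Add(Pow(9, 3), -5)) = Mul(Add(-9, 30), Add(729, -5)) = Mul(21, 724) = 15204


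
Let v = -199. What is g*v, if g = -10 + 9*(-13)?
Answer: 25273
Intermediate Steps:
g = -127 (g = -10 - 117 = -127)
g*v = -127*(-199) = 25273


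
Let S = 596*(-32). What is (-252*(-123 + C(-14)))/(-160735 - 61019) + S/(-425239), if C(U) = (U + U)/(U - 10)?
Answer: -1471065915/15716408201 ≈ -0.093601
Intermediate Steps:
C(U) = 2*U/(-10 + U) (C(U) = (2*U)/(-10 + U) = 2*U/(-10 + U))
S = -19072
(-252*(-123 + C(-14)))/(-160735 - 61019) + S/(-425239) = (-252*(-123 + 2*(-14)/(-10 - 14)))/(-160735 - 61019) - 19072/(-425239) = -252*(-123 + 2*(-14)/(-24))/(-221754) - 19072*(-1/425239) = -252*(-123 + 2*(-14)*(-1/24))*(-1/221754) + 19072/425239 = -252*(-123 + 7/6)*(-1/221754) + 19072/425239 = -252*(-731/6)*(-1/221754) + 19072/425239 = 30702*(-1/221754) + 19072/425239 = -5117/36959 + 19072/425239 = -1471065915/15716408201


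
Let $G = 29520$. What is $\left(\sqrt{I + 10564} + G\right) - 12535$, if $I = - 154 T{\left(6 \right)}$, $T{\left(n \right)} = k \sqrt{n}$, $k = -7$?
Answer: $16985 + \sqrt{10564 + 1078 \sqrt{6}} \approx 17100.0$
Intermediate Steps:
$T{\left(n \right)} = - 7 \sqrt{n}$
$I = 1078 \sqrt{6}$ ($I = - 154 \left(- 7 \sqrt{6}\right) = 1078 \sqrt{6} \approx 2640.6$)
$\left(\sqrt{I + 10564} + G\right) - 12535 = \left(\sqrt{1078 \sqrt{6} + 10564} + 29520\right) - 12535 = \left(\sqrt{10564 + 1078 \sqrt{6}} + 29520\right) - 12535 = \left(29520 + \sqrt{10564 + 1078 \sqrt{6}}\right) - 12535 = 16985 + \sqrt{10564 + 1078 \sqrt{6}}$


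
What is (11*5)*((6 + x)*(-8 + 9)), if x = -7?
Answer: -55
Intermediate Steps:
(11*5)*((6 + x)*(-8 + 9)) = (11*5)*((6 - 7)*(-8 + 9)) = 55*(-1*1) = 55*(-1) = -55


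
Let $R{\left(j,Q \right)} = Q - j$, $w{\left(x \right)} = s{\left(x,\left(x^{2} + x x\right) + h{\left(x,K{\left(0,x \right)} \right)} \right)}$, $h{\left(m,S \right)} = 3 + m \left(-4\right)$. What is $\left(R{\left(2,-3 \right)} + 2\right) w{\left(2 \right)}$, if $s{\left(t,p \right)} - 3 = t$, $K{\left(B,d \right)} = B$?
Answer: $-15$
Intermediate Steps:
$h{\left(m,S \right)} = 3 - 4 m$
$s{\left(t,p \right)} = 3 + t$
$w{\left(x \right)} = 3 + x$
$\left(R{\left(2,-3 \right)} + 2\right) w{\left(2 \right)} = \left(\left(-3 - 2\right) + 2\right) \left(3 + 2\right) = \left(\left(-3 - 2\right) + 2\right) 5 = \left(-5 + 2\right) 5 = \left(-3\right) 5 = -15$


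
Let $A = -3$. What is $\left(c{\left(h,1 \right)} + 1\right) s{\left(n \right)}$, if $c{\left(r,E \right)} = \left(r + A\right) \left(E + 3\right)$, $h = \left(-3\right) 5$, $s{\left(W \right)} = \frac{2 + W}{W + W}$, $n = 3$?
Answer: $- \frac{355}{6} \approx -59.167$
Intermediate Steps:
$s{\left(W \right)} = \frac{2 + W}{2 W}$
$h = -15$
$c{\left(r,E \right)} = \left(-3 + r\right) \left(3 + E\right)$ ($c{\left(r,E \right)} = \left(r - 3\right) \left(E + 3\right) = \left(-3 + r\right) \left(3 + E\right)$)
$\left(c{\left(h,1 \right)} + 1\right) s{\left(n \right)} = \left(\left(-9 - 3 + 3 \left(-15\right) + 1 \left(-15\right)\right) + 1\right) \frac{2 + 3}{2 \cdot 3} = \left(\left(-9 - 3 - 45 - 15\right) + 1\right) \frac{1}{2} \cdot \frac{1}{3} \cdot 5 = \left(-72 + 1\right) \frac{5}{6} = \left(-71\right) \frac{5}{6} = - \frac{355}{6}$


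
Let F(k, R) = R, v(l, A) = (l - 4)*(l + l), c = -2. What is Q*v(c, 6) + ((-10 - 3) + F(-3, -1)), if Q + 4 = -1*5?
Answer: -230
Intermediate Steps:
v(l, A) = 2*l*(-4 + l) (v(l, A) = (-4 + l)*(2*l) = 2*l*(-4 + l))
Q = -9 (Q = -4 - 1*5 = -4 - 5 = -9)
Q*v(c, 6) + ((-10 - 3) + F(-3, -1)) = -18*(-2)*(-4 - 2) + ((-10 - 3) - 1) = -18*(-2)*(-6) + (-13 - 1) = -9*24 - 14 = -216 - 14 = -230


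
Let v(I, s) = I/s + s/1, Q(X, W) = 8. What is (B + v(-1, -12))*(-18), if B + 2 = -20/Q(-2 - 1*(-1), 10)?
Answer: 591/2 ≈ 295.50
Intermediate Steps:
v(I, s) = s + I/s (v(I, s) = I/s + s*1 = I/s + s = s + I/s)
B = -9/2 (B = -2 - 20/8 = -2 - 20*⅛ = -2 - 5/2 = -9/2 ≈ -4.5000)
(B + v(-1, -12))*(-18) = (-9/2 + (-12 - 1/(-12)))*(-18) = (-9/2 + (-12 - 1*(-1/12)))*(-18) = (-9/2 + (-12 + 1/12))*(-18) = (-9/2 - 143/12)*(-18) = -197/12*(-18) = 591/2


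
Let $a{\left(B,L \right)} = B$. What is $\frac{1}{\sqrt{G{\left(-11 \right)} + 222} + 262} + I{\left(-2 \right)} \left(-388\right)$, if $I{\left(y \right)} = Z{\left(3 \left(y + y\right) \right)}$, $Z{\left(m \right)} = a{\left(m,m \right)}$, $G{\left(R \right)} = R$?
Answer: $\frac{318624310}{68433} - \frac{\sqrt{211}}{68433} \approx 4656.0$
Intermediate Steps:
$Z{\left(m \right)} = m$
$I{\left(y \right)} = 6 y$ ($I{\left(y \right)} = 3 \left(y + y\right) = 3 \cdot 2 y = 6 y$)
$\frac{1}{\sqrt{G{\left(-11 \right)} + 222} + 262} + I{\left(-2 \right)} \left(-388\right) = \frac{1}{\sqrt{-11 + 222} + 262} + 6 \left(-2\right) \left(-388\right) = \frac{1}{\sqrt{211} + 262} - -4656 = \frac{1}{262 + \sqrt{211}} + 4656 = 4656 + \frac{1}{262 + \sqrt{211}}$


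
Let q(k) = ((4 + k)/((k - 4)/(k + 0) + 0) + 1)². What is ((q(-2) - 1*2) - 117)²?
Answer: 1094116/81 ≈ 13508.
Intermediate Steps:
q(k) = (1 + k*(4 + k)/(-4 + k))² (q(k) = ((4 + k)/((-4 + k)/k + 0) + 1)² = ((4 + k)/(((-4 + k)/k)) + 1)² = ((4 + k)*(k/(-4 + k)) + 1)² = (k*(4 + k)/(-4 + k) + 1)² = (1 + k*(4 + k)/(-4 + k))²)
((q(-2) - 1*2) - 117)² = (((-4 + (-2)² + 5*(-2))²/(-4 - 2)² - 1*2) - 117)² = (((-4 + 4 - 10)²/(-6)² - 2) - 117)² = (((1/36)*(-10)² - 2) - 117)² = (((1/36)*100 - 2) - 117)² = ((25/9 - 2) - 117)² = (7/9 - 117)² = (-1046/9)² = 1094116/81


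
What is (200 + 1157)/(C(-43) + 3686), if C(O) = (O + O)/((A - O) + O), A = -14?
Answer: 9499/25845 ≈ 0.36754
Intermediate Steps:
C(O) = -O/7 (C(O) = (O + O)/((-14 - O) + O) = (2*O)/(-14) = (2*O)*(-1/14) = -O/7)
(200 + 1157)/(C(-43) + 3686) = (200 + 1157)/(-⅐*(-43) + 3686) = 1357/(43/7 + 3686) = 1357/(25845/7) = 1357*(7/25845) = 9499/25845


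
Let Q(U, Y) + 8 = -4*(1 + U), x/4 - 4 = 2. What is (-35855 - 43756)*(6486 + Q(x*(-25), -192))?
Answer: -706468014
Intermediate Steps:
x = 24 (x = 16 + 4*2 = 16 + 8 = 24)
Q(U, Y) = -12 - 4*U (Q(U, Y) = -8 - 4*(1 + U) = -8 + (-4 - 4*U) = -12 - 4*U)
(-35855 - 43756)*(6486 + Q(x*(-25), -192)) = (-35855 - 43756)*(6486 + (-12 - 96*(-25))) = -79611*(6486 + (-12 - 4*(-600))) = -79611*(6486 + (-12 + 2400)) = -79611*(6486 + 2388) = -79611*8874 = -706468014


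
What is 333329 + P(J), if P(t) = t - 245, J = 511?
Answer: 333595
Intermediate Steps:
P(t) = -245 + t
333329 + P(J) = 333329 + (-245 + 511) = 333329 + 266 = 333595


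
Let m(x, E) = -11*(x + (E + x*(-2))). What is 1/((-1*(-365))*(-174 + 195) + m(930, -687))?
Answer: 1/25452 ≈ 3.9290e-5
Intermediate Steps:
m(x, E) = -11*E + 11*x (m(x, E) = -11*(x + (E - 2*x)) = -11*(E - x) = -11*E + 11*x)
1/((-1*(-365))*(-174 + 195) + m(930, -687)) = 1/((-1*(-365))*(-174 + 195) + (-11*(-687) + 11*930)) = 1/(365*21 + (7557 + 10230)) = 1/(7665 + 17787) = 1/25452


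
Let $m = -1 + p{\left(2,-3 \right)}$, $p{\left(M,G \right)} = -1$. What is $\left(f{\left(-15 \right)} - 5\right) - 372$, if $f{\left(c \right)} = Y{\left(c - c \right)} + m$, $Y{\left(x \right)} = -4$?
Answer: $-383$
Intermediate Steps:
$m = -2$ ($m = -1 - 1 = -2$)
$f{\left(c \right)} = -6$ ($f{\left(c \right)} = -4 - 2 = -6$)
$\left(f{\left(-15 \right)} - 5\right) - 372 = \left(-6 - 5\right) - 372 = -11 - 372 = -383$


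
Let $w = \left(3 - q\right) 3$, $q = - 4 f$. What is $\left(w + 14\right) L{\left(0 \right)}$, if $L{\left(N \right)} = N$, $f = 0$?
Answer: $0$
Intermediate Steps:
$q = 0$ ($q = \left(-4\right) 0 = 0$)
$w = 9$ ($w = \left(3 - 0\right) 3 = \left(3 + 0\right) 3 = 3 \cdot 3 = 9$)
$\left(w + 14\right) L{\left(0 \right)} = \left(9 + 14\right) 0 = 23 \cdot 0 = 0$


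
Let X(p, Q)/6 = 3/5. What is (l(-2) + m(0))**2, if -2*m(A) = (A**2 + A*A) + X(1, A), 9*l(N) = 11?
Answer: 676/2025 ≈ 0.33383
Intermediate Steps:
X(p, Q) = 18/5 (X(p, Q) = 6*(3/5) = 18/5)
l(N) = 11/9 (l(N) = (1/9)*11 = 11/9)
m(A) = -9/5 - A**2 (m(A) = -((A**2 + A*A) + 18/5)/2 = -((A**2 + A**2) + 18/5)/2 = -(2*A**2 + 18/5)/2 = -(18/5 + 2*A**2)/2 = -9/5 - A**2)
(l(-2) + m(0))**2 = (11/9 + (-9/5 - 1*0**2))**2 = (11/9 + (-9/5 - 1*0))**2 = (11/9 + (-9/5 + 0))**2 = (11/9 - 9/5)**2 = (-26/45)**2 = 676/2025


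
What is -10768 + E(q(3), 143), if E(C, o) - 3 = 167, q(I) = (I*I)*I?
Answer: -10598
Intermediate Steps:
q(I) = I³ (q(I) = I²*I = I³)
E(C, o) = 170 (E(C, o) = 3 + 167 = 170)
-10768 + E(q(3), 143) = -10768 + 170 = -10598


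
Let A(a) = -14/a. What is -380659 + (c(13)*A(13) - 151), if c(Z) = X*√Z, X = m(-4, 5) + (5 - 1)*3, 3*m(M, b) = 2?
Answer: -380810 - 532*√13/39 ≈ -3.8086e+5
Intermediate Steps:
m(M, b) = ⅔ (m(M, b) = (⅓)*2 = ⅔)
X = 38/3 (X = ⅔ + (5 - 1)*3 = ⅔ + 4*3 = ⅔ + 12 = 38/3 ≈ 12.667)
c(Z) = 38*√Z/3
-380659 + (c(13)*A(13) - 151) = -380659 + ((38*√13/3)*(-14/13) - 151) = -380659 + (-532*√13/39 - 151) = -380659 + (-151 - 532*√13/39) = -380810 - 532*√13/39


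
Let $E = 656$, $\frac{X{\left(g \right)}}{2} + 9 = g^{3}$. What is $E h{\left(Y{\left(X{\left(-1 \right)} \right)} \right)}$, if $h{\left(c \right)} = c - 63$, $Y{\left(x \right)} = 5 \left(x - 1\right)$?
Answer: $-110208$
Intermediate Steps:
$X{\left(g \right)} = -18 + 2 g^{3}$
$Y{\left(x \right)} = -5 + 5 x$ ($Y{\left(x \right)} = 5 \left(-1 + x\right) = -5 + 5 x$)
$h{\left(c \right)} = -63 + c$
$E h{\left(Y{\left(X{\left(-1 \right)} \right)} \right)} = 656 \left(-63 + \left(-5 + 5 \left(-18 + 2 \left(-1\right)^{3}\right)\right)\right) = 656 \left(-63 + \left(-5 + 5 \left(-18 + 2 \left(-1\right)\right)\right)\right) = 656 \left(-63 + \left(-5 + 5 \left(-18 - 2\right)\right)\right) = 656 \left(-63 + \left(-5 + 5 \left(-20\right)\right)\right) = 656 \left(-63 - 105\right) = 656 \left(-168\right) = -110208$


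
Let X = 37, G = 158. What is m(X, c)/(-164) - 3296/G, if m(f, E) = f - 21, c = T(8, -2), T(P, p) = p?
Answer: -67884/3239 ≈ -20.958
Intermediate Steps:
c = -2
m(f, E) = -21 + f
m(X, c)/(-164) - 3296/G = (-21 + 37)/(-164) - 3296/158 = 16*(-1/164) - 3296*1/158 = -4/41 - 1648/79 = -67884/3239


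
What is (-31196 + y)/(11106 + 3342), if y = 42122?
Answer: 1821/2408 ≈ 0.75623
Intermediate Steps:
(-31196 + y)/(11106 + 3342) = (-31196 + 42122)/(11106 + 3342) = 10926/14448 = 10926*(1/14448) = 1821/2408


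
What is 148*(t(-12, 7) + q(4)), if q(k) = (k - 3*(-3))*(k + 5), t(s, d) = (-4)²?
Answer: 19684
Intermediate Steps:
t(s, d) = 16
q(k) = (5 + k)*(9 + k) (q(k) = (k + 9)*(5 + k) = (9 + k)*(5 + k) = (5 + k)*(9 + k))
148*(t(-12, 7) + q(4)) = 148*(16 + (45 + 4² + 14*4)) = 148*(16 + (45 + 16 + 56)) = 148*(16 + 117) = 148*133 = 19684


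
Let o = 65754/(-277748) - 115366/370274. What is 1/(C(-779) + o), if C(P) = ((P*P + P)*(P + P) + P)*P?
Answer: 25710715738/18911957825928401535159 ≈ 1.3595e-12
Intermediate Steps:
o = -14097418091/25710715738 (o = 65754*(-1/277748) - 115366*1/370274 = -32877/138874 - 57683/185137 = -14097418091/25710715738 ≈ -0.54831)
C(P) = P*(P + 2*P*(P + P²)) (C(P) = ((P² + P)*(2*P) + P)*P = ((P + P²)*(2*P) + P)*P = (2*P*(P + P²) + P)*P = (P + 2*P*(P + P²))*P = P*(P + 2*P*(P + P²)))
1/(C(-779) + o) = 1/((-779)²*(1 + 2*(-779) + 2*(-779)²) - 14097418091/25710715738) = 1/(606841*(1 - 1558 + 2*606841) - 14097418091/25710715738) = 1/(606841*(1 - 1558 + 1213682) - 14097418091/25710715738) = 1/(606841*1212125 - 14097418091/25710715738) = 1/(735567147125 - 14097418091/25710715738) = 1/(18911957825928401535159/25710715738) = 25710715738/18911957825928401535159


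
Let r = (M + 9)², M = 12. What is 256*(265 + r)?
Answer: 180736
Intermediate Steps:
r = 441 (r = (12 + 9)² = 21² = 441)
256*(265 + r) = 256*(265 + 441) = 256*706 = 180736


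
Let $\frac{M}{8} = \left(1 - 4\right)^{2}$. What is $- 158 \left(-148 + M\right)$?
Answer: $12008$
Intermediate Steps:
$M = 72$ ($M = 8 \left(1 - 4\right)^{2} = 8 \left(-3\right)^{2} = 8 \cdot 9 = 72$)
$- 158 \left(-148 + M\right) = - 158 \left(-148 + 72\right) = \left(-158\right) \left(-76\right) = 12008$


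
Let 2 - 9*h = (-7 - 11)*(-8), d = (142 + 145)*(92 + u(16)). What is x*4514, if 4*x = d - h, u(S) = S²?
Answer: 1014550841/9 ≈ 1.1273e+8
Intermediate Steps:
d = 99876 (d = (142 + 145)*(92 + 16²) = 287*(92 + 256) = 287*348 = 99876)
h = -142/9 (h = 2/9 - (-7 - 11)*(-8)/9 = 2/9 - (-2)*(-8) = 2/9 - ⅑*144 = 2/9 - 16 = -142/9 ≈ -15.778)
x = 449513/18 (x = (99876 - 1*(-142/9))/4 = (99876 + 142/9)/4 = (¼)*(899026/9) = 449513/18 ≈ 24973.)
x*4514 = (449513/18)*4514 = 1014550841/9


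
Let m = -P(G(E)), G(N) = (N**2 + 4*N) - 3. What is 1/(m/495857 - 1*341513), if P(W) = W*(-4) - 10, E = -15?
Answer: -495857/169341610983 ≈ -2.9281e-6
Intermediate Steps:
G(N) = -3 + N**2 + 4*N
P(W) = -10 - 4*W (P(W) = -4*W - 10 = -10 - 4*W)
m = 658 (m = -(-10 - 4*(-3 + (-15)**2 + 4*(-15))) = -(-10 - 4*(-3 + 225 - 60)) = -(-10 - 4*162) = -(-10 - 648) = -1*(-658) = 658)
1/(m/495857 - 1*341513) = 1/(658/495857 - 1*341513) = 1/(658*(1/495857) - 341513) = 1/(658/495857 - 341513) = 1/(-169341610983/495857) = -495857/169341610983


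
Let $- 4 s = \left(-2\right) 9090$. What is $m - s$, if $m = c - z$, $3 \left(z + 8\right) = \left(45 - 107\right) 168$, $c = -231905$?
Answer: $-232970$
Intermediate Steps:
$s = 4545$ ($s = - \frac{\left(-2\right) 9090}{4} = \left(- \frac{1}{4}\right) \left(-18180\right) = 4545$)
$z = -3480$ ($z = -8 + \frac{\left(45 - 107\right) 168}{3} = -8 + \frac{\left(-62\right) 168}{3} = -8 + \frac{1}{3} \left(-10416\right) = -8 - 3472 = -3480$)
$m = -228425$ ($m = -231905 - -3480 = -231905 + 3480 = -228425$)
$m - s = -228425 - 4545 = -232970$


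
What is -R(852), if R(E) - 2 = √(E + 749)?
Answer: -2 - √1601 ≈ -42.013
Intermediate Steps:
R(E) = 2 + √(749 + E) (R(E) = 2 + √(E + 749) = 2 + √(749 + E))
-R(852) = -(2 + √(749 + 852)) = -(2 + √1601) = -2 - √1601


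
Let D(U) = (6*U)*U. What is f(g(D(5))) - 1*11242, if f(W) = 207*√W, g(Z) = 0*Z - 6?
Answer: -11242 + 207*I*√6 ≈ -11242.0 + 507.04*I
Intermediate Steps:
D(U) = 6*U²
g(Z) = -6 (g(Z) = 0 - 6 = -6)
f(g(D(5))) - 1*11242 = 207*√(-6) - 1*11242 = 207*(I*√6) - 11242 = 207*I*√6 - 11242 = -11242 + 207*I*√6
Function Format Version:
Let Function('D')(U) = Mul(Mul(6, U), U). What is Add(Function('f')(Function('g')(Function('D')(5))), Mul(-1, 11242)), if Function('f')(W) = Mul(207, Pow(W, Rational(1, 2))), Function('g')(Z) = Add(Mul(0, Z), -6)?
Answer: Add(-11242, Mul(207, I, Pow(6, Rational(1, 2)))) ≈ Add(-11242., Mul(507.04, I))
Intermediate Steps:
Function('D')(U) = Mul(6, Pow(U, 2))
Function('g')(Z) = -6 (Function('g')(Z) = Add(0, -6) = -6)
Add(Function('f')(Function('g')(Function('D')(5))), Mul(-1, 11242)) = Add(Mul(207, Pow(-6, Rational(1, 2))), Mul(-1, 11242)) = Add(Mul(207, Mul(I, Pow(6, Rational(1, 2)))), -11242) = Add(Mul(207, I, Pow(6, Rational(1, 2))), -11242) = Add(-11242, Mul(207, I, Pow(6, Rational(1, 2))))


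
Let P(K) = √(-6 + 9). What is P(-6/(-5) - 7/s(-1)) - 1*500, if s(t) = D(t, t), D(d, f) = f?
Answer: -500 + √3 ≈ -498.27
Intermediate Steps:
s(t) = t
P(K) = √3
P(-6/(-5) - 7/s(-1)) - 1*500 = √3 - 1*500 = √3 - 500 = -500 + √3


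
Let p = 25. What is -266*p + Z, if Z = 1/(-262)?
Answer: -1742301/262 ≈ -6650.0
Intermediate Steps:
Z = -1/262 ≈ -0.0038168
-266*p + Z = -266*25 - 1/262 = -6650 - 1/262 = -1742301/262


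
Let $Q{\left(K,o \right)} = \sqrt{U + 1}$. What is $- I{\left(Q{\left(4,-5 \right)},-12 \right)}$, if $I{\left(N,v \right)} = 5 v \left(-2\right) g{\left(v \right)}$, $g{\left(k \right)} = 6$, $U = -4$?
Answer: $-720$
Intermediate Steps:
$Q{\left(K,o \right)} = i \sqrt{3}$ ($Q{\left(K,o \right)} = \sqrt{-4 + 1} = \sqrt{-3} = i \sqrt{3}$)
$I{\left(N,v \right)} = - 60 v$ ($I{\left(N,v \right)} = 5 v \left(-2\right) 6 = - 10 v 6 = - 60 v$)
$- I{\left(Q{\left(4,-5 \right)},-12 \right)} = - \left(-60\right) \left(-12\right) = \left(-1\right) 720 = -720$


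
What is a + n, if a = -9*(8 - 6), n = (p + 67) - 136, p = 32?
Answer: -55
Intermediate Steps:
n = -37 (n = (32 + 67) - 136 = 99 - 136 = -37)
a = -18 (a = -9*2 = -18)
a + n = -18 - 37 = -55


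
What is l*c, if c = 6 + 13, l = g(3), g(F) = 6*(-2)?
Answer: -228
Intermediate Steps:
g(F) = -12
l = -12
c = 19
l*c = -12*19 = -228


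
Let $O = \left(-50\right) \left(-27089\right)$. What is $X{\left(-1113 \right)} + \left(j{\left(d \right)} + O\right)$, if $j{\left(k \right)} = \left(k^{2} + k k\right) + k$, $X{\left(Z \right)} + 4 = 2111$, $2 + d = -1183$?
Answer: $4163822$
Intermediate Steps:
$d = -1185$ ($d = -2 - 1183 = -1185$)
$O = 1354450$
$X{\left(Z \right)} = 2107$ ($X{\left(Z \right)} = -4 + 2111 = 2107$)
$j{\left(k \right)} = k + 2 k^{2}$ ($j{\left(k \right)} = \left(k^{2} + k^{2}\right) + k = 2 k^{2} + k = k + 2 k^{2}$)
$X{\left(-1113 \right)} + \left(j{\left(d \right)} + O\right) = 2107 - \left(-1354450 + 1185 \left(1 + 2 \left(-1185\right)\right)\right) = 2107 - \left(-1354450 + 1185 \left(1 - 2370\right)\right) = 2107 + \left(\left(-1185\right) \left(-2369\right) + 1354450\right) = 2107 + \left(2807265 + 1354450\right) = 2107 + 4161715 = 4163822$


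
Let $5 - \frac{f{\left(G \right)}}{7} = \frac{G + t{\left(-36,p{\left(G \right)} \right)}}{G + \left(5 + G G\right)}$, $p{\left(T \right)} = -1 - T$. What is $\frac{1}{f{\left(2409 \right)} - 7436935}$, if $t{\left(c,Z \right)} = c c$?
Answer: $- \frac{165877}{1233610662041} \approx -1.3446 \cdot 10^{-7}$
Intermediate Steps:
$t{\left(c,Z \right)} = c^{2}$
$f{\left(G \right)} = 35 - \frac{7 \left(1296 + G\right)}{5 + G + G^{2}}$ ($f{\left(G \right)} = 35 - 7 \frac{G + \left(-36\right)^{2}}{G + \left(5 + G G\right)} = 35 - 7 \frac{G + 1296}{G + \left(5 + G^{2}\right)} = 35 - 7 \frac{1296 + G}{5 + G + G^{2}} = 35 - \frac{7 \left(1296 + G\right)}{5 + G + G^{2}}$)
$\frac{1}{f{\left(2409 \right)} - 7436935} = \frac{1}{\frac{7 \left(-1271 + 4 \cdot 2409 + 5 \cdot 2409^{2}\right)}{5 + 2409 + 2409^{2}} - 7436935} = \frac{1}{\frac{7 \left(-1271 + 9636 + 5 \cdot 5803281\right)}{5 + 2409 + 5803281} - 7436935} = \frac{1}{\frac{7 \left(-1271 + 9636 + 29016405\right)}{5805695} - 7436935} = \frac{1}{7 \cdot \frac{1}{5805695} \cdot 29024770 - 7436935} = \frac{1}{\frac{5804954}{165877} - 7436935} = \frac{1}{- \frac{1233610662041}{165877}} = - \frac{165877}{1233610662041}$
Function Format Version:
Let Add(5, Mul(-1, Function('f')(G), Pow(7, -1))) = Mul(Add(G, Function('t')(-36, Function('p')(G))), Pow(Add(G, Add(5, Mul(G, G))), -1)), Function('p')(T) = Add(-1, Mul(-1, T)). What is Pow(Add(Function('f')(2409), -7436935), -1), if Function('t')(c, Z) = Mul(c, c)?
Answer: Rational(-165877, 1233610662041) ≈ -1.3446e-7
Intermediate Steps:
Function('t')(c, Z) = Pow(c, 2)
Function('f')(G) = Add(35, Mul(-7, Pow(Add(5, G, Pow(G, 2)), -1), Add(1296, G))) (Function('f')(G) = Add(35, Mul(-7, Mul(Add(G, Pow(-36, 2)), Pow(Add(G, Add(5, Mul(G, G))), -1)))) = Add(35, Mul(-7, Mul(Add(G, 1296), Pow(Add(G, Add(5, Pow(G, 2))), -1)))) = Add(35, Mul(-7, Mul(Add(1296, G), Pow(Add(5, G, Pow(G, 2)), -1)))) = Add(35, Mul(-7, Mul(Pow(Add(5, G, Pow(G, 2)), -1), Add(1296, G)))) = Add(35, Mul(-7, Pow(Add(5, G, Pow(G, 2)), -1), Add(1296, G))))
Pow(Add(Function('f')(2409), -7436935), -1) = Pow(Add(Mul(7, Pow(Add(5, 2409, Pow(2409, 2)), -1), Add(-1271, Mul(4, 2409), Mul(5, Pow(2409, 2)))), -7436935), -1) = Pow(Add(Mul(7, Pow(Add(5, 2409, 5803281), -1), Add(-1271, 9636, Mul(5, 5803281))), -7436935), -1) = Pow(Add(Mul(7, Pow(5805695, -1), Add(-1271, 9636, 29016405)), -7436935), -1) = Pow(Add(Mul(7, Rational(1, 5805695), 29024770), -7436935), -1) = Pow(Add(Rational(5804954, 165877), -7436935), -1) = Pow(Rational(-1233610662041, 165877), -1) = Rational(-165877, 1233610662041)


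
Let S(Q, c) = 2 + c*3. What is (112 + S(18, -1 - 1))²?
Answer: 11664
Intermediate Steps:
S(Q, c) = 2 + 3*c
(112 + S(18, -1 - 1))² = (112 + (2 + 3*(-1 - 1)))² = (112 + (2 + 3*(-2)))² = (112 + (2 - 6))² = (112 - 4)² = 108² = 11664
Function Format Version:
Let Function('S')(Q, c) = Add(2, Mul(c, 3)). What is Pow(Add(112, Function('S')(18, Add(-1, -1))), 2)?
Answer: 11664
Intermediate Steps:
Function('S')(Q, c) = Add(2, Mul(3, c))
Pow(Add(112, Function('S')(18, Add(-1, -1))), 2) = Pow(Add(112, Add(2, Mul(3, Add(-1, -1)))), 2) = Pow(Add(112, Add(2, Mul(3, -2))), 2) = Pow(Add(112, Add(2, -6)), 2) = Pow(Add(112, -4), 2) = Pow(108, 2) = 11664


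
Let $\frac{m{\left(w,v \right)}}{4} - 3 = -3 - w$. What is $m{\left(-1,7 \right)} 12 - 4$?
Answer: $44$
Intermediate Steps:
$m{\left(w,v \right)} = - 4 w$ ($m{\left(w,v \right)} = 12 + 4 \left(-3 - w\right) = 12 - \left(12 + 4 w\right) = - 4 w$)
$m{\left(-1,7 \right)} 12 - 4 = \left(-4\right) \left(-1\right) 12 - 4 = 4 \cdot 12 - 4 = 48 - 4 = 44$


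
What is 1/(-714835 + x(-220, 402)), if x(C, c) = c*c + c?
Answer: -1/552829 ≈ -1.8089e-6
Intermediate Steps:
x(C, c) = c + c**2 (x(C, c) = c**2 + c = c + c**2)
1/(-714835 + x(-220, 402)) = 1/(-714835 + 402*(1 + 402)) = 1/(-714835 + 402*403) = 1/(-714835 + 162006) = 1/(-552829) = -1/552829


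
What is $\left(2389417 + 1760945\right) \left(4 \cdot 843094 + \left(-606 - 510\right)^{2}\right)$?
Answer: $19165674455184$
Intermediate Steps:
$\left(2389417 + 1760945\right) \left(4 \cdot 843094 + \left(-606 - 510\right)^{2}\right) = 4150362 \left(3372376 + \left(-1116\right)^{2}\right) = 4150362 \left(3372376 + 1245456\right) = 4150362 \cdot 4617832 = 19165674455184$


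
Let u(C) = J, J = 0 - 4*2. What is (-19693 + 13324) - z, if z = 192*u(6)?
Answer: -4833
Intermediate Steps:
J = -8 (J = 0 - 8 = -8)
u(C) = -8
z = -1536 (z = 192*(-8) = -1536)
(-19693 + 13324) - z = (-19693 + 13324) - 1*(-1536) = -6369 + 1536 = -4833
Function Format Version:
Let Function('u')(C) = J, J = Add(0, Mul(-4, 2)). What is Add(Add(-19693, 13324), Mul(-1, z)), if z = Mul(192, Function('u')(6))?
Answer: -4833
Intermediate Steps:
J = -8 (J = Add(0, -8) = -8)
Function('u')(C) = -8
z = -1536 (z = Mul(192, -8) = -1536)
Add(Add(-19693, 13324), Mul(-1, z)) = Add(Add(-19693, 13324), Mul(-1, -1536)) = Add(-6369, 1536) = -4833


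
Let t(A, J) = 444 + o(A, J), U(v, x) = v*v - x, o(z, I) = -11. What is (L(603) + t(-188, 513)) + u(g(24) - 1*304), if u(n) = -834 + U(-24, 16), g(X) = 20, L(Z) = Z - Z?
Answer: 159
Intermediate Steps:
L(Z) = 0
U(v, x) = v² - x
u(n) = -274 (u(n) = -834 + ((-24)² - 1*16) = -834 + (576 - 16) = -834 + 560 = -274)
t(A, J) = 433 (t(A, J) = 444 - 11 = 433)
(L(603) + t(-188, 513)) + u(g(24) - 1*304) = (0 + 433) - 274 = 433 - 274 = 159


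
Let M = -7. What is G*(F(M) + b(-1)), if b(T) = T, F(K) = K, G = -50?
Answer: 400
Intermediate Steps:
G*(F(M) + b(-1)) = -50*(-7 - 1) = -50*(-8) = 400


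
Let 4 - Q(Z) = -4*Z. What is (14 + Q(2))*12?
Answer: 312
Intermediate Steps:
Q(Z) = 4 + 4*Z (Q(Z) = 4 - (-4)*Z = 4 + 4*Z)
(14 + Q(2))*12 = (14 + (4 + 4*2))*12 = (14 + (4 + 8))*12 = (14 + 12)*12 = 26*12 = 312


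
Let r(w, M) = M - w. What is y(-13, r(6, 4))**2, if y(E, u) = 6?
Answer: 36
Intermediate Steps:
y(-13, r(6, 4))**2 = 6**2 = 36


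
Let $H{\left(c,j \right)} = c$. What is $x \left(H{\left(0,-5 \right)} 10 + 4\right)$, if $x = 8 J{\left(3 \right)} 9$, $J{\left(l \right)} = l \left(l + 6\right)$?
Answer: $7776$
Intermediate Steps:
$J{\left(l \right)} = l \left(6 + l\right)$
$x = 1944$ ($x = 8 \cdot 3 \left(6 + 3\right) 9 = 8 \cdot 3 \cdot 9 \cdot 9 = 8 \cdot 27 \cdot 9 = 216 \cdot 9 = 1944$)
$x \left(H{\left(0,-5 \right)} 10 + 4\right) = 1944 \left(0 \cdot 10 + 4\right) = 1944 \left(0 + 4\right) = 1944 \cdot 4 = 7776$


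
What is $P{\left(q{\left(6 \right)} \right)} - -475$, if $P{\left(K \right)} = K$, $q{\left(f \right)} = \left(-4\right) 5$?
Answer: $455$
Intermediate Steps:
$q{\left(f \right)} = -20$
$P{\left(q{\left(6 \right)} \right)} - -475 = -20 - -475 = -20 + 475 = 455$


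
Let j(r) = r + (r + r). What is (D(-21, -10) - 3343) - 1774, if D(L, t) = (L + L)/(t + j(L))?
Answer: -373499/73 ≈ -5116.4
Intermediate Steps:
j(r) = 3*r (j(r) = r + 2*r = 3*r)
D(L, t) = 2*L/(t + 3*L) (D(L, t) = (L + L)/(t + 3*L) = (2*L)/(t + 3*L) = 2*L/(t + 3*L))
(D(-21, -10) - 3343) - 1774 = (2*(-21)/(-10 + 3*(-21)) - 3343) - 1774 = (2*(-21)/(-10 - 63) - 3343) - 1774 = (2*(-21)/(-73) - 3343) - 1774 = (2*(-21)*(-1/73) - 3343) - 1774 = (42/73 - 3343) - 1774 = -243997/73 - 1774 = -373499/73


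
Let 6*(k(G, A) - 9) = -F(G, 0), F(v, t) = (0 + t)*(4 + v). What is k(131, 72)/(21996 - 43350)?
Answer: -3/7118 ≈ -0.00042147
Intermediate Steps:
F(v, t) = t*(4 + v)
k(G, A) = 9 (k(G, A) = 9 + (-0*(4 + G))/6 = 9 + (-1*0)/6 = 9 + (⅙)*0 = 9 + 0 = 9)
k(131, 72)/(21996 - 43350) = 9/(21996 - 43350) = 9/(-21354) = 9*(-1/21354) = -3/7118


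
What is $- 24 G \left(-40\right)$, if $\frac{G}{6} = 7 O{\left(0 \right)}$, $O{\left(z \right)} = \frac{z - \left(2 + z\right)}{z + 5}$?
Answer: $-16128$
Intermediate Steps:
$O{\left(z \right)} = - \frac{2}{5 + z}$
$G = - \frac{84}{5}$ ($G = 6 \cdot 7 \left(- \frac{2}{5 + 0}\right) = 6 \cdot 7 \left(- \frac{2}{5}\right) = 6 \left(- \frac{14}{5}\right) = - \frac{84}{5} \approx -16.8$)
$- 24 G \left(-40\right) = \left(-24\right) \left(- \frac{84}{5}\right) \left(-40\right) = \frac{2016}{5} \left(-40\right) = -16128$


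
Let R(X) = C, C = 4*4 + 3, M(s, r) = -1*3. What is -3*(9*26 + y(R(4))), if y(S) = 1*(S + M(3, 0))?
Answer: -750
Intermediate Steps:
M(s, r) = -3
C = 19 (C = 16 + 3 = 19)
R(X) = 19
y(S) = -3 + S (y(S) = 1*(S - 3) = 1*(-3 + S) = -3 + S)
-3*(9*26 + y(R(4))) = -3*(9*26 + (-3 + 19)) = -3*(234 + 16) = -3*250 = -750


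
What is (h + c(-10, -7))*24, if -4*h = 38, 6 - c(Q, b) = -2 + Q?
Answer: 204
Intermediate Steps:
c(Q, b) = 8 - Q (c(Q, b) = 6 - (-2 + Q) = 6 + (2 - Q) = 8 - Q)
h = -19/2 (h = -¼*38 = -19/2 ≈ -9.5000)
(h + c(-10, -7))*24 = (-19/2 + (8 - 1*(-10)))*24 = (-19/2 + (8 + 10))*24 = (-19/2 + 18)*24 = (17/2)*24 = 204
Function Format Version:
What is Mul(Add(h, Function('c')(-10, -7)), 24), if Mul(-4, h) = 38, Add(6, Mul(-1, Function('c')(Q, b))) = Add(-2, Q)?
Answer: 204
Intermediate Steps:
Function('c')(Q, b) = Add(8, Mul(-1, Q)) (Function('c')(Q, b) = Add(6, Mul(-1, Add(-2, Q))) = Add(6, Add(2, Mul(-1, Q))) = Add(8, Mul(-1, Q)))
h = Rational(-19, 2) (h = Mul(Rational(-1, 4), 38) = Rational(-19, 2) ≈ -9.5000)
Mul(Add(h, Function('c')(-10, -7)), 24) = Mul(Add(Rational(-19, 2), Add(8, Mul(-1, -10))), 24) = Mul(Add(Rational(-19, 2), Add(8, 10)), 24) = Mul(Add(Rational(-19, 2), 18), 24) = Mul(Rational(17, 2), 24) = 204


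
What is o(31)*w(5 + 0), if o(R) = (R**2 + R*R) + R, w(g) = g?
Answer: 9765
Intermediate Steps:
o(R) = R + 2*R**2 (o(R) = (R**2 + R**2) + R = 2*R**2 + R = R + 2*R**2)
o(31)*w(5 + 0) = (31*(1 + 2*31))*(5 + 0) = (31*(1 + 62))*5 = (31*63)*5 = 1953*5 = 9765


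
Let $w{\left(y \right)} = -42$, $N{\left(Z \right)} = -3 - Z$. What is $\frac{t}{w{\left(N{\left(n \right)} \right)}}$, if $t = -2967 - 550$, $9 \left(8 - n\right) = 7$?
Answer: $\frac{3517}{42} \approx 83.738$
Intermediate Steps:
$n = \frac{65}{9}$ ($n = 8 - \frac{7}{9} = \frac{65}{9} \approx 7.2222$)
$t = -3517$ ($t = -2967 - 550 = -3517$)
$\frac{t}{w{\left(N{\left(n \right)} \right)}} = - \frac{3517}{-42} = \left(-3517\right) \left(- \frac{1}{42}\right) = \frac{3517}{42}$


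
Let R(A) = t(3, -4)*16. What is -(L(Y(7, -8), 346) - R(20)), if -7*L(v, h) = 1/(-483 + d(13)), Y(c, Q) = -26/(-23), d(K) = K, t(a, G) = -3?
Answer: -157921/3290 ≈ -48.000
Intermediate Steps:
Y(c, Q) = 26/23 (Y(c, Q) = -26*(-1/23) = 26/23)
L(v, h) = 1/3290 (L(v, h) = -1/(7*(-483 + 13)) = -⅐/(-470) = -⅐*(-1/470) = 1/3290)
R(A) = -48 (R(A) = -3*16 = -48)
-(L(Y(7, -8), 346) - R(20)) = -(1/3290 - 1*(-48)) = -(1/3290 + 48) = -1*157921/3290 = -157921/3290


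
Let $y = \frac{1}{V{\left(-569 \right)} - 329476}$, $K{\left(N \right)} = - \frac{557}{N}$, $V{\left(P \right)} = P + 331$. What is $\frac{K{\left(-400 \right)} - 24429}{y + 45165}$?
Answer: $- \frac{1610824835851}{2978306561800} \approx -0.54085$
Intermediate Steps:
$V{\left(P \right)} = 331 + P$
$y = - \frac{1}{329714}$ ($y = \frac{1}{\left(331 - 569\right) - 329476} = \frac{1}{-238 - 329476} = \frac{1}{-329714} = - \frac{1}{329714} \approx -3.0329 \cdot 10^{-6}$)
$\frac{K{\left(-400 \right)} - 24429}{y + 45165} = \frac{- \frac{557}{-400} - 24429}{- \frac{1}{329714} + 45165} = \frac{\left(-557\right) \left(- \frac{1}{400}\right) - 24429}{\frac{14891532809}{329714}} = \left(\frac{557}{400} - 24429\right) \frac{329714}{14891532809} = \left(- \frac{9771043}{400}\right) \frac{329714}{14891532809} = - \frac{1610824835851}{2978306561800}$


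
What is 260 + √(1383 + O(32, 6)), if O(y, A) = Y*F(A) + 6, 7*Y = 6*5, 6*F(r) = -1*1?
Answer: 260 + √68026/7 ≈ 297.26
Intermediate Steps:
F(r) = -⅙ (F(r) = (-1*1)/6 = (⅙)*(-1) = -⅙)
Y = 30/7 (Y = (6*5)/7 = (⅐)*30 = 30/7 ≈ 4.2857)
O(y, A) = 37/7 (O(y, A) = (30/7)*(-⅙) + 6 = -5/7 + 6 = 37/7)
260 + √(1383 + O(32, 6)) = 260 + √(1383 + 37/7) = 260 + √(9718/7) = 260 + √68026/7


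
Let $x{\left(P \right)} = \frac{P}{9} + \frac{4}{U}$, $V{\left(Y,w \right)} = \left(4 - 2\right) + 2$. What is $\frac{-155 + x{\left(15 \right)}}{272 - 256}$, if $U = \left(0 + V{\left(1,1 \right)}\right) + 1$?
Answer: $- \frac{143}{15} \approx -9.5333$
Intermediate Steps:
$V{\left(Y,w \right)} = 4$ ($V{\left(Y,w \right)} = 2 + 2 = 4$)
$U = 5$ ($U = \left(0 + 4\right) + 1 = 4 + 1 = 5$)
$x{\left(P \right)} = \frac{4}{5} + \frac{P}{9}$ ($x{\left(P \right)} = \frac{P}{9} + \frac{4}{5} = \frac{4}{5} + \frac{P}{9}$)
$\frac{-155 + x{\left(15 \right)}}{272 - 256} = \frac{-155 + \left(\frac{4}{5} + \frac{1}{9} \cdot 15\right)}{272 - 256} = \frac{-155 + \left(\frac{4}{5} + \frac{5}{3}\right)}{16} = \left(-155 + \frac{37}{15}\right) \frac{1}{16} = \left(- \frac{2288}{15}\right) \frac{1}{16} = - \frac{143}{15}$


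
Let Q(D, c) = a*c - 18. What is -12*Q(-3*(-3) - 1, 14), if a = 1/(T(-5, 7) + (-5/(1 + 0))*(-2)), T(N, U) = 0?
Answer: 996/5 ≈ 199.20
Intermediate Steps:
a = ⅒ (a = 1/(0 + (-5/(1 + 0))*(-2)) = 1/(0 + (-5/1)*(-2)) = 1/(0 + (1*(-5))*(-2)) = 1/(0 - 5*(-2)) = 1/(0 + 10) = 1/10 = ⅒ ≈ 0.10000)
Q(D, c) = -18 + c/10 (Q(D, c) = c/10 - 18 = -18 + c/10)
-12*Q(-3*(-3) - 1, 14) = -12*(-18 + (⅒)*14) = -12*(-18 + 7/5) = -12*(-83/5) = 996/5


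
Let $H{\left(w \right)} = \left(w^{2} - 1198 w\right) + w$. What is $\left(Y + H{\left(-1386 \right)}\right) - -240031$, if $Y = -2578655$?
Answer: $1241414$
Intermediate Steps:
$H{\left(w \right)} = w^{2} - 1197 w$
$\left(Y + H{\left(-1386 \right)}\right) - -240031 = \left(-2578655 - 1386 \left(-1197 - 1386\right)\right) - -240031 = \left(-2578655 - -3580038\right) + 240031 = \left(-2578655 + 3580038\right) + 240031 = 1001383 + 240031 = 1241414$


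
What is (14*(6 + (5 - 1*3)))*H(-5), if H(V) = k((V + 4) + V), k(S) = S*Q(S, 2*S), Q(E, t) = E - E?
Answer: 0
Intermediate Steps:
Q(E, t) = 0
k(S) = 0 (k(S) = S*0 = 0)
H(V) = 0
(14*(6 + (5 - 1*3)))*H(-5) = (14*(6 + (5 - 1*3)))*0 = (14*(6 + (5 - 3)))*0 = (14*(6 + 2))*0 = (14*8)*0 = 112*0 = 0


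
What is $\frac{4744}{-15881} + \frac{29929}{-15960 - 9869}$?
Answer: $- \frac{597835225}{410190349} \approx -1.4575$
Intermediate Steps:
$\frac{4744}{-15881} + \frac{29929}{-15960 - 9869} = 4744 \left(- \frac{1}{15881}\right) + \frac{29929}{-25829} = - \frac{4744}{15881} + 29929 \left(- \frac{1}{25829}\right) = - \frac{4744}{15881} - \frac{29929}{25829} = - \frac{597835225}{410190349}$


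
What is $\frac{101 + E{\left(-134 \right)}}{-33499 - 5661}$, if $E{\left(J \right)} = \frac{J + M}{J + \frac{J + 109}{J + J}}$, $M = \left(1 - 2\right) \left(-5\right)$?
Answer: $- \frac{3659159}{1405334920} \approx -0.0026038$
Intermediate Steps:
$M = 5$ ($M = \left(-1\right) \left(-5\right) = 5$)
$E{\left(J \right)} = \frac{5 + J}{J + \frac{109 + J}{2 J}}$ ($E{\left(J \right)} = \frac{J + 5}{J + \frac{J + 109}{J + J}} = \frac{5 + J}{J + \frac{109 + J}{2 J}}$)
$\frac{101 + E{\left(-134 \right)}}{-33499 - 5661} = \frac{101 + 2 \left(-134\right) \frac{1}{109 - 134 + 2 \left(-134\right)^{2}} \left(5 - 134\right)}{-33499 - 5661} = \frac{101 + 2 \left(-134\right) \frac{1}{109 - 134 + 2 \cdot 17956} \left(-129\right)}{-39160} = \left(101 + 2 \left(-134\right) \frac{1}{109 - 134 + 35912} \left(-129\right)\right) \left(- \frac{1}{39160}\right) = \left(101 + 2 \left(-134\right) \frac{1}{35887} \left(-129\right)\right) \left(- \frac{1}{39160}\right) = \left(101 + \frac{34572}{35887}\right) \left(- \frac{1}{39160}\right) = \frac{3659159}{35887} \left(- \frac{1}{39160}\right) = - \frac{3659159}{1405334920}$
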